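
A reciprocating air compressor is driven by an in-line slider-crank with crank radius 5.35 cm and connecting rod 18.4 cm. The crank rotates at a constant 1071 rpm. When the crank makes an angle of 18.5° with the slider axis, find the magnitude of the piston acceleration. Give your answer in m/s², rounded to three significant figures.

797

ω = 2π·1071/60 = 112.2 rad/s
x(θ) = r cosθ + √(L² − r² sin²θ); with ω constant, a = ω²·d²x/dθ².
d²x/dθ² = −r cosθ − r²(cos2θ)/√u − r⁴ sin²2θ/(4u^{3/2}),  u = L² − r² sin²θ = 0.0335678 m².
Substituting r = 0.0535 m, L = 0.184 m, θ = 18.5°: d²x/dθ² = -0.063332 m.
a = ω²·d²x/dθ² = (112.2)²·(-0.063332) = -796.64 m/s²;  |a| = 796.64 m/s².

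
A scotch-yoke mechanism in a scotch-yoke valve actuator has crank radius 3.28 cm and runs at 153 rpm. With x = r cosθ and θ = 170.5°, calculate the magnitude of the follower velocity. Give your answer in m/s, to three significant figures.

ω = 16.02 rad/s (from 153 rpm).
x = r cosθ ⇒ ẋ = −rω sinθ.
|v| = rω|sinθ| = 0.0328·16.02·|sin 170.5°| = 0.086737 m/s.

0.0867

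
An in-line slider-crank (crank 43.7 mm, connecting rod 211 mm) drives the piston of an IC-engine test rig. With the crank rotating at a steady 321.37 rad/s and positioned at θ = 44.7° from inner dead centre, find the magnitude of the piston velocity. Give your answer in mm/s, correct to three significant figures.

11300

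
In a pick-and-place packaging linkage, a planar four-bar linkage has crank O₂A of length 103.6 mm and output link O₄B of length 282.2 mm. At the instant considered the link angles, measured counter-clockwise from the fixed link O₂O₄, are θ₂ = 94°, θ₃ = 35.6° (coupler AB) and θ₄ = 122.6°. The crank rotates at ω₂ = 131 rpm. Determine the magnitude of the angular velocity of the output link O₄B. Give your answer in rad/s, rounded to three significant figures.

4.30

ω₂ = 13.72 rad/s (from 131 rpm).
Differentiating the loop-closure r₂e^{iθ₂}+r₃e^{iθ₃}=r₁+r₄e^{iθ₄} gives r₂ω₂e^{iθ₂}+r₃ω₃e^{iθ₃}=r₄ω₄e^{iθ₄}.
Eliminating the other unknown: ω₄ = r₂ω₂ sin(θ₂−θ₃) / [r₄ sin(θ₄−θ₃)].
Numerator sine = +0.85173; denominator sine = +0.99863.
Result = 0.1036·13.72·(+0.85173) / (0.2822·(+0.99863)) = +4.2954 rad/s; magnitude 4.2954 rad/s.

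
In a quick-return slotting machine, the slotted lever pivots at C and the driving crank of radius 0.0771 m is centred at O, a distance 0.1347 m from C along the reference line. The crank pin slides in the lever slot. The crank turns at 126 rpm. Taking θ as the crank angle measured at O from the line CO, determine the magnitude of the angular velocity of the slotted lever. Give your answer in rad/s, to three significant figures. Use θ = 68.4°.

ω = 13.19 rad/s (from 126 rpm).
Crank pin A relative to C: A = (d + r cosθ, r sinθ); lever angle φ = atan2(r sinθ, d + r cosθ).
Differentiating tanφ: φ̇ = rω(d cosθ + r)/(d² + r² + 2dr cosθ).
d² + r² + 2dr cosθ = |CA|² = 0.0317347 m²;  d cosθ + r = +0.12669 m.
|ω_lever| = |0.0771·13.19·+0.12669| / 0.0317347 = 4.0611 rad/s.

4.06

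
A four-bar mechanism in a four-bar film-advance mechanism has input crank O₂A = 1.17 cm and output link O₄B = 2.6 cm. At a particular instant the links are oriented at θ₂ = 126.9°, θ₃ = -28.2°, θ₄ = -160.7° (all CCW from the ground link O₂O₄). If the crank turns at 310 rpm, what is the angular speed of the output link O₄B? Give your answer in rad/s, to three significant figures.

ω₂ = 32.46 rad/s (from 310 rpm).
Differentiating the loop-closure r₂e^{iθ₂}+r₃e^{iθ₃}=r₁+r₄e^{iθ₄} gives r₂ω₂e^{iθ₂}+r₃ω₃e^{iθ₃}=r₄ω₄e^{iθ₄}.
Eliminating the other unknown: ω₄ = r₂ω₂ sin(θ₂−θ₃) / [r₄ sin(θ₄−θ₃)].
Numerator sine = +0.42104; denominator sine = -0.73728.
Result = 0.0117·32.46·(+0.42104) / (0.026·(-0.73728)) = -8.3424 rad/s; magnitude 8.3424 rad/s.

8.34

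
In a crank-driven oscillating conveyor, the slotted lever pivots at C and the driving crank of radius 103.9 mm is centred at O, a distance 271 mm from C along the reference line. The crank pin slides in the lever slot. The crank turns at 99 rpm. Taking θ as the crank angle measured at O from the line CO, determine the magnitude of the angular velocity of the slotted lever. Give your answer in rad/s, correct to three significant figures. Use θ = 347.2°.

ω = 10.37 rad/s (from 99 rpm).
Crank pin A relative to C: A = (d + r cosθ, r sinθ); lever angle φ = atan2(r sinθ, d + r cosθ).
Differentiating tanφ: φ̇ = rω(d cosθ + r)/(d² + r² + 2dr cosθ).
d² + r² + 2dr cosθ = |CA|² = 0.139151 m²;  d cosθ + r = +0.36817 m.
|ω_lever| = |0.1039·10.37·+0.36817| / 0.139151 = 2.85 rad/s.

2.85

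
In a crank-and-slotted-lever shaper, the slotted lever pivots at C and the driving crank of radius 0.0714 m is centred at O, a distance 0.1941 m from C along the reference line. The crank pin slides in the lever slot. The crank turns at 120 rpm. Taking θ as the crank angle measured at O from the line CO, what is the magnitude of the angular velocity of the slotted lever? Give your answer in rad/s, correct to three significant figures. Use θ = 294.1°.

ω = 12.57 rad/s (from 120 rpm).
Crank pin A relative to C: A = (d + r cosθ, r sinθ); lever angle φ = atan2(r sinθ, d + r cosθ).
Differentiating tanφ: φ̇ = rω(d cosθ + r)/(d² + r² + 2dr cosθ).
d² + r² + 2dr cosθ = |CA|² = 0.0540907 m²;  d cosθ + r = +0.15066 m.
|ω_lever| = |0.0714·12.57·+0.15066| / 0.0540907 = 2.499 rad/s.

2.50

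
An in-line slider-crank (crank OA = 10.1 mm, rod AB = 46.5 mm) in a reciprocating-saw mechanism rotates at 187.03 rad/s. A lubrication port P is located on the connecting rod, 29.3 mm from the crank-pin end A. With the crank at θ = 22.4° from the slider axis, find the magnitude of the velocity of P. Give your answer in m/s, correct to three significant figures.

ω = 187 rad/s.  Crank-pin speed |V_A| = rω = 1.889 m/s, perpendicular to OA.
Rod angle: sinφ = −(r/L) sinθ ⇒ φ = -4.748°; ω_rod = −rω cosθ/√(L²−r²sin²θ) = -37.688 rad/s.
V_P = V_A + ω_rod × AP, with AP = 0.0293 m along the rod.
Components: V_Px = −rω sinθ − a·ω_rod·sinφ = -0.81124 m/s;  V_Py = rω cosθ + a·ω_rod·cosφ = +0.64601 m/s.
|V_P| = √(V_Px² + V_Py²) = 1.037 m/s.

1.04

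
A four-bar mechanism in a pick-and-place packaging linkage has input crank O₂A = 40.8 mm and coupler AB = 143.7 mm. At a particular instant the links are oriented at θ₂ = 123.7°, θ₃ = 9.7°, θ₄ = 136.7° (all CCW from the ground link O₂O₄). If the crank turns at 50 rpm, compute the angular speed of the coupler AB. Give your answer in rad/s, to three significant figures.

ω₂ = 5.236 rad/s (from 50 rpm).
Differentiating the loop-closure r₂e^{iθ₂}+r₃e^{iθ₃}=r₁+r₄e^{iθ₄} gives r₂ω₂e^{iθ₂}+r₃ω₃e^{iθ₃}=r₄ω₄e^{iθ₄}.
Eliminating the other unknown: ω₃ = r₂ω₂ sin(θ₄−θ₂) / [r₃ sin(θ₃−θ₄)].
Numerator sine = +0.22495; denominator sine = -0.79864.
Result = 0.0408·5.236·(+0.22495) / (0.1437·(-0.79864)) = -0.41874 rad/s; magnitude 0.41874 rad/s.

0.419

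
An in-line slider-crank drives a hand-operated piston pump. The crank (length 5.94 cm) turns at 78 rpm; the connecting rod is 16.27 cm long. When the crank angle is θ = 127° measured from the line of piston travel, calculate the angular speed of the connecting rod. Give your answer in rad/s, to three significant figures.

1.88

ω = 8.168 rad/s (converted from 78 rpm).
The rod makes angle φ with the slider axis where L sinφ = r sinθ; differentiating, L cosφ·φ̇ = r ω cosθ.
L cosφ = √(L² − r² sin²θ) = 0.15563 m.
|ω_rod| = r ω |cosθ| / √(L² − r² sin²θ) = 0.0594·8.168·0.60182/0.15563 = 1.8762 rad/s.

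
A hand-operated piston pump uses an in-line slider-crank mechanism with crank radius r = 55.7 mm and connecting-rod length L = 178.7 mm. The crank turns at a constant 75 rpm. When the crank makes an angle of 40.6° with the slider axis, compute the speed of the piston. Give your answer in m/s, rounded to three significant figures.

ω = 2π·75/60 = 7.854 rad/s
For an in-line slider-crank, x = r cosθ + √(L² − r² sin²θ), so v = −rω sinθ·[1 + r cosθ/√(L² − r² sin²θ)].
With r = 0.0557 m, L = 0.1787 m, θ = 40.6°: √(L² − r² sin²θ) = 0.17499 m.
v = −0.0557·7.854·0.65077·[1 + 0.0557·0.75927/0.17499] = -0.3535 m/s.
|v| = 0.3535 m/s.

0.353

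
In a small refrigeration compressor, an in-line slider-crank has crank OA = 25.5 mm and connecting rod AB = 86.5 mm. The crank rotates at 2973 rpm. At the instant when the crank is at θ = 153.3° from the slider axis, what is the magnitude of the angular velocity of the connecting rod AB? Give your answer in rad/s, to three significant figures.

82.7

ω = 311.3 rad/s (converted from 2973 rpm).
The rod makes angle φ with the slider axis where L sinφ = r sinθ; differentiating, L cosφ·φ̇ = r ω cosθ.
L cosφ = √(L² − r² sin²θ) = 0.085738 m.
|ω_rod| = r ω |cosθ| / √(L² − r² sin²θ) = 0.0255·311.3·0.89337/0.085738 = 82.722 rad/s.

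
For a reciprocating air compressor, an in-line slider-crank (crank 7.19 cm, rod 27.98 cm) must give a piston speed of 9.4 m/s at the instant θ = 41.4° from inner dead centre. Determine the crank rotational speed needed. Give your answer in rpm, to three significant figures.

For an in-line slider-crank, |v_piston| = rω|sinθ|·[1 + r cosθ/√(L² − r² sin²θ)].
With r = 0.0719 m, L = 0.2798 m, θ = 41.4°: the bracketed kinematic factor |dx/dθ| = 0.056849 m.
ω = v/|dx/dθ| = 9.4/0.056849 = 165.35 rad/s.
N = 60ω/(2π) = 1579 rpm.

1580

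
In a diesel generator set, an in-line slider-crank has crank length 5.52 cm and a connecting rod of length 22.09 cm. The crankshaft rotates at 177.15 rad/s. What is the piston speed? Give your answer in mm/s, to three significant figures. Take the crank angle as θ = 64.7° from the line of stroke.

9810

ω = 177.2 rad/s
For an in-line slider-crank, x = r cosθ + √(L² − r² sin²θ), so v = −rω sinθ·[1 + r cosθ/√(L² − r² sin²θ)].
With r = 0.0552 m, L = 0.2209 m, θ = 64.7°: √(L² − r² sin²θ) = 0.21519 m.
v = −0.0552·177.2·0.90408·[1 + 0.0552·0.42736/0.21519] = -9.8099 m/s.
|v| = 9.8099 m/s = 9809.9 mm/s.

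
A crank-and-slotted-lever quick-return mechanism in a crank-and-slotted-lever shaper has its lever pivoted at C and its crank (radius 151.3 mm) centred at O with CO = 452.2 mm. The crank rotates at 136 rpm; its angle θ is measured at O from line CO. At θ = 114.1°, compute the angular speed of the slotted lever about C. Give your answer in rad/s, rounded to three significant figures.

ω = 14.24 rad/s (from 136 rpm).
Crank pin A relative to C: A = (d + r cosθ, r sinθ); lever angle φ = atan2(r sinθ, d + r cosθ).
Differentiating tanφ: φ̇ = rω(d cosθ + r)/(d² + r² + 2dr cosθ).
d² + r² + 2dr cosθ = |CA|² = 0.171502 m²;  d cosθ + r = -0.033347 m.
|ω_lever| = |0.1513·14.24·-0.033347| / 0.171502 = 0.41898 rad/s.

0.419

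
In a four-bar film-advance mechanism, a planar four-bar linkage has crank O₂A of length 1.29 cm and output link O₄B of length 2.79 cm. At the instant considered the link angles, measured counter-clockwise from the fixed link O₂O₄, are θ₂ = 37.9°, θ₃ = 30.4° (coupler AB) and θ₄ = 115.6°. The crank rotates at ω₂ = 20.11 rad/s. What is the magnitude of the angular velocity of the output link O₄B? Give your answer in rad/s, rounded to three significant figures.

ω₂ = 20.11 rad/s
Differentiating the loop-closure r₂e^{iθ₂}+r₃e^{iθ₃}=r₁+r₄e^{iθ₄} gives r₂ω₂e^{iθ₂}+r₃ω₃e^{iθ₃}=r₄ω₄e^{iθ₄}.
Eliminating the other unknown: ω₄ = r₂ω₂ sin(θ₂−θ₃) / [r₄ sin(θ₄−θ₃)].
Numerator sine = +0.13053; denominator sine = +0.99649.
Result = 0.0129·20.11·(+0.13053) / (0.0279·(+0.99649)) = +1.2179 rad/s; magnitude 1.2179 rad/s.

1.22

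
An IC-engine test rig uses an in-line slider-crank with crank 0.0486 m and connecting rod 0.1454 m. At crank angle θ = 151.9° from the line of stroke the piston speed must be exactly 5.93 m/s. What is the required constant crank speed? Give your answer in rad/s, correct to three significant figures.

For an in-line slider-crank, |v_piston| = rω|sinθ|·[1 + r cosθ/√(L² − r² sin²θ)].
With r = 0.0486 m, L = 0.1454 m, θ = 151.9°: the bracketed kinematic factor |dx/dθ| = 0.016056 m.
ω = v/|dx/dθ| = 5.93/0.016056 = 369.32 rad/s.

369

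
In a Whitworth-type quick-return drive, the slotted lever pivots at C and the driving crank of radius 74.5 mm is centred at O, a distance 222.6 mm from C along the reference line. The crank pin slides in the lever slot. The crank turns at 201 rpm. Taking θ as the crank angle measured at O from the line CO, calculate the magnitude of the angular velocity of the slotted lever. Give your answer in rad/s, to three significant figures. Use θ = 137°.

ω = 21.05 rad/s (from 201 rpm).
Crank pin A relative to C: A = (d + r cosθ, r sinθ); lever angle φ = atan2(r sinθ, d + r cosθ).
Differentiating tanφ: φ̇ = rω(d cosθ + r)/(d² + r² + 2dr cosθ).
d² + r² + 2dr cosθ = |CA|² = 0.0308439 m²;  d cosθ + r = -0.088299 m.
|ω_lever| = |0.0745·21.05·-0.088299| / 0.0308439 = 4.4892 rad/s.

4.49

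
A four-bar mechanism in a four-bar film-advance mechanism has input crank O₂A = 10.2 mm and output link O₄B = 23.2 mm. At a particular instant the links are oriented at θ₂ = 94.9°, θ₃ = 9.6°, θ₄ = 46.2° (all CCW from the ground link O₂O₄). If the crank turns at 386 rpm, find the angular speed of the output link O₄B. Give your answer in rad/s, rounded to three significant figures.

29.7

ω₂ = 40.42 rad/s (from 386 rpm).
Differentiating the loop-closure r₂e^{iθ₂}+r₃e^{iθ₃}=r₁+r₄e^{iθ₄} gives r₂ω₂e^{iθ₂}+r₃ω₃e^{iθ₃}=r₄ω₄e^{iθ₄}.
Eliminating the other unknown: ω₄ = r₂ω₂ sin(θ₂−θ₃) / [r₄ sin(θ₄−θ₃)].
Numerator sine = +0.99664; denominator sine = +0.59622.
Result = 0.0102·40.42·(+0.99664) / (0.0232·(+0.59622)) = +29.707 rad/s; magnitude 29.707 rad/s.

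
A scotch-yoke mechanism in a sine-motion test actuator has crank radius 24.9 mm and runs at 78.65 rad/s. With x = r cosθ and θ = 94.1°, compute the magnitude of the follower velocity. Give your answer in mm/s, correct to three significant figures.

ω = 78.65 rad/s
x = r cosθ ⇒ ẋ = −rω sinθ.
|v| = rω|sinθ| = 0.0249·78.65·|sin 94.1°| = 1.9534 m/s = 1953.4 mm/s.

1950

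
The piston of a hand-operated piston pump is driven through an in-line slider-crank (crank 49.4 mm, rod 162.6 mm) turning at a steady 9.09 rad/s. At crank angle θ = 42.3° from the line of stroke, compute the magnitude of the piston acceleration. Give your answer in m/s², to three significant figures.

3.17

ω = 9.09 rad/s
x(θ) = r cosθ + √(L² − r² sin²θ); with ω constant, a = ω²·d²x/dθ².
d²x/dθ² = −r cosθ − r²(cos2θ)/√u − r⁴ sin²2θ/(4u^{3/2}),  u = L² − r² sin²θ = 0.0253334 m².
Substituting r = 0.0494 m, L = 0.1626 m, θ = 42.3°: d²x/dθ² = -0.038347 m.
a = ω²·d²x/dθ² = (9.09)²·(-0.038347) = -3.1685 m/s²;  |a| = 3.1685 m/s².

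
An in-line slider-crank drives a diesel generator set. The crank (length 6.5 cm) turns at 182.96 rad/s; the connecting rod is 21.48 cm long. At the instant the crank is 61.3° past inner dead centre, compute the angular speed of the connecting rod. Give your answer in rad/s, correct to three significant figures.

ω = 183 rad/s
The rod makes angle φ with the slider axis where L sinφ = r sinθ; differentiating, L cosφ·φ̇ = r ω cosθ.
L cosφ = √(L² − r² sin²θ) = 0.2071 m.
|ω_rod| = r ω |cosθ| / √(L² − r² sin²θ) = 0.065·183·0.48022/0.2071 = 27.577 rad/s.

27.6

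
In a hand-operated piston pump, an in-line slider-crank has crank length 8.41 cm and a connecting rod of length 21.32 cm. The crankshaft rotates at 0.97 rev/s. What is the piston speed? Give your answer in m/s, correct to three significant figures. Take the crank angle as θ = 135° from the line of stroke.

0.257

ω = 2π·0.97 = 6.095 rad/s
For an in-line slider-crank, x = r cosθ + √(L² − r² sin²θ), so v = −rω sinθ·[1 + r cosθ/√(L² − r² sin²θ)].
With r = 0.0841 m, L = 0.2132 m, θ = 135°: √(L² − r² sin²θ) = 0.20474 m.
v = −0.0841·6.095·0.70711·[1 + 0.0841·-0.70711/0.20474] = -0.25716 m/s.
|v| = 0.25716 m/s.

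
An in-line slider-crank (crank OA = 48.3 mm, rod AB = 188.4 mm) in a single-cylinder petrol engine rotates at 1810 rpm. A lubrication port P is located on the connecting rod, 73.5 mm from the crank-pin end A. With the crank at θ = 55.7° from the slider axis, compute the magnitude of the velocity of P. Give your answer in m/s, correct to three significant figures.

8.60

ω = 189.5 rad/s.  Crank-pin speed |V_A| = rω = 9.1549 m/s, perpendicular to OA.
Rod angle: sinφ = −(r/L) sinθ ⇒ φ = -12.227°; ω_rod = −rω cosθ/√(L²−r²sin²θ) = -28.019 rad/s.
V_P = V_A + ω_rod × AP, with AP = 0.0735 m along the rod.
Components: V_Px = −rω sinθ − a·ω_rod·sinφ = -7.999 m/s;  V_Py = rω cosθ + a·ω_rod·cosφ = +3.1464 m/s.
|V_P| = √(V_Px² + V_Py²) = 8.5956 m/s.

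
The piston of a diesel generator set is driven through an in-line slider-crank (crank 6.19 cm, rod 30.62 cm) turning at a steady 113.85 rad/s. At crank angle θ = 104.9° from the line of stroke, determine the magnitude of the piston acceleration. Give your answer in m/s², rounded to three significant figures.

349

ω = 113.8 rad/s
x(θ) = r cosθ + √(L² − r² sin²θ); with ω constant, a = ω²·d²x/dθ².
d²x/dθ² = −r cosθ − r²(cos2θ)/√u − r⁴ sin²2θ/(4u^{3/2}),  u = L² − r² sin²θ = 0.0901802 m².
Substituting r = 0.0619 m, L = 0.3062 m, θ = 104.9°: d²x/dθ² = +0.026955 m.
a = ω²·d²x/dθ² = (113.8)²·(+0.026955) = +349.39 m/s²;  |a| = 349.39 m/s².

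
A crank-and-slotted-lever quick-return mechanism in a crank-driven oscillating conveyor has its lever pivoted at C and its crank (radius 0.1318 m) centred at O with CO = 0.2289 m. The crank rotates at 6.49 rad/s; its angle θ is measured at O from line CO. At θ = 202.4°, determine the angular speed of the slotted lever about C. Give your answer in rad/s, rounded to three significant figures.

ω = 6.49 rad/s
Crank pin A relative to C: A = (d + r cosθ, r sinθ); lever angle φ = atan2(r sinθ, d + r cosθ).
Differentiating tanφ: φ̇ = rω(d cosθ + r)/(d² + r² + 2dr cosθ).
d² + r² + 2dr cosθ = |CA|² = 0.0139812 m²;  d cosθ + r = -0.079829 m.
|ω_lever| = |0.1318·6.49·-0.079829| / 0.0139812 = 4.884 rad/s.

4.88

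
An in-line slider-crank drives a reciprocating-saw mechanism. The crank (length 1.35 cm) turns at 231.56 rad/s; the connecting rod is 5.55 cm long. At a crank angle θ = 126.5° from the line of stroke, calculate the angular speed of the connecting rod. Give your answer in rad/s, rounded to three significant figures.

ω = 231.6 rad/s
The rod makes angle φ with the slider axis where L sinφ = r sinθ; differentiating, L cosφ·φ̇ = r ω cosθ.
L cosφ = √(L² − r² sin²θ) = 0.054429 m.
|ω_rod| = r ω |cosθ| / √(L² − r² sin²θ) = 0.0135·231.6·0.59482/0.054429 = 34.163 rad/s.

34.2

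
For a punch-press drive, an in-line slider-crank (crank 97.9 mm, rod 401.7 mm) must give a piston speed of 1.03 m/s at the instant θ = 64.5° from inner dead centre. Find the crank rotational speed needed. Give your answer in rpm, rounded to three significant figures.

For an in-line slider-crank, |v_piston| = rω|sinθ|·[1 + r cosθ/√(L² − r² sin²θ)].
With r = 0.0979 m, L = 0.4017 m, θ = 64.5°: the bracketed kinematic factor |dx/dθ| = 0.097867 m.
ω = v/|dx/dθ| = 1.03/0.097867 = 10.524 rad/s.
N = 60ω/(2π) = 100.5 rpm.

101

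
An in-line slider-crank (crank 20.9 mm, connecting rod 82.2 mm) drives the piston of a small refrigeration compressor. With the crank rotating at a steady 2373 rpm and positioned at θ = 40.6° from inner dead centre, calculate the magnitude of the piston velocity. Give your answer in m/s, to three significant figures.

4.04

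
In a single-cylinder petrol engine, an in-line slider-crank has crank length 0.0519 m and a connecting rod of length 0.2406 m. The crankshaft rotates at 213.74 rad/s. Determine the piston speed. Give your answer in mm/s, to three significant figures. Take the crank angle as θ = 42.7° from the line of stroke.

8730

ω = 213.7 rad/s
For an in-line slider-crank, x = r cosθ + √(L² − r² sin²θ), so v = −rω sinθ·[1 + r cosθ/√(L² − r² sin²θ)].
With r = 0.0519 m, L = 0.2406 m, θ = 42.7°: √(L² − r² sin²θ) = 0.23801 m.
v = −0.0519·213.7·0.67816·[1 + 0.0519·0.73491/0.23801] = -8.7285 m/s.
|v| = 8.7285 m/s = 8728.5 mm/s.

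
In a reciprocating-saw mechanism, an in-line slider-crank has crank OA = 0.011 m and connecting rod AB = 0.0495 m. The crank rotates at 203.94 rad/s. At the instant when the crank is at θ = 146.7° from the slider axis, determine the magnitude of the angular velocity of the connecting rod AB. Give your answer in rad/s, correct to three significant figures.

38.2

ω = 203.9 rad/s
The rod makes angle φ with the slider axis where L sinφ = r sinθ; differentiating, L cosφ·φ̇ = r ω cosθ.
L cosφ = √(L² − r² sin²θ) = 0.04913 m.
|ω_rod| = r ω |cosθ| / √(L² − r² sin²θ) = 0.011·203.9·0.83581/0.04913 = 38.164 rad/s.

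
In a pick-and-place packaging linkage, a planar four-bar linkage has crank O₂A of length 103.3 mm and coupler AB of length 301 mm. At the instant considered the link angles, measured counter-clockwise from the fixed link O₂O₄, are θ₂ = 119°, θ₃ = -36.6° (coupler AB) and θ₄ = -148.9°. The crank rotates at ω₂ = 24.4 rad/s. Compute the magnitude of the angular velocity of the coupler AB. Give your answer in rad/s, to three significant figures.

9.04

ω₂ = 24.4 rad/s
Differentiating the loop-closure r₂e^{iθ₂}+r₃e^{iθ₃}=r₁+r₄e^{iθ₄} gives r₂ω₂e^{iθ₂}+r₃ω₃e^{iθ₃}=r₄ω₄e^{iθ₄}.
Eliminating the other unknown: ω₃ = r₂ω₂ sin(θ₄−θ₂) / [r₃ sin(θ₃−θ₄)].
Numerator sine = +0.99933; denominator sine = +0.92521.
Result = 0.1033·24.4·(+0.99933) / (0.301·(+0.92521)) = +9.0446 rad/s; magnitude 9.0446 rad/s.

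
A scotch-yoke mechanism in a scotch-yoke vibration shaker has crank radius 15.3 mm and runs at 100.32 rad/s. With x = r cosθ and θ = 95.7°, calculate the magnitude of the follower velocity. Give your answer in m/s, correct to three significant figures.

1.53

ω = 100.3 rad/s
x = r cosθ ⇒ ẋ = −rω sinθ.
|v| = rω|sinθ| = 0.0153·100.3·|sin 95.7°| = 1.5273 m/s.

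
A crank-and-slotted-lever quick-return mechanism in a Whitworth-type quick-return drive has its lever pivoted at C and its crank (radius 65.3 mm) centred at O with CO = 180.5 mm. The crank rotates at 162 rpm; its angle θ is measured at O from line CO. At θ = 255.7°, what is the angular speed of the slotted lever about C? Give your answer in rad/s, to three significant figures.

ω = 16.96 rad/s (from 162 rpm).
Crank pin A relative to C: A = (d + r cosθ, r sinθ); lever angle φ = atan2(r sinθ, d + r cosθ).
Differentiating tanφ: φ̇ = rω(d cosθ + r)/(d² + r² + 2dr cosθ).
d² + r² + 2dr cosθ = |CA|² = 0.0310218 m²;  d cosθ + r = +0.020717 m.
|ω_lever| = |0.0653·16.96·+0.020717| / 0.0310218 = 0.73979 rad/s.

0.740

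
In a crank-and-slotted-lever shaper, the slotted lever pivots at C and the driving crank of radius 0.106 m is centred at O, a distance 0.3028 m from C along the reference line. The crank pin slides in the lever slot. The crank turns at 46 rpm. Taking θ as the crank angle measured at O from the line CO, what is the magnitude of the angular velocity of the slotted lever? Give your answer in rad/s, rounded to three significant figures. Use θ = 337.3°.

1.21

ω = 4.817 rad/s (from 46 rpm).
Crank pin A relative to C: A = (d + r cosθ, r sinθ); lever angle φ = atan2(r sinθ, d + r cosθ).
Differentiating tanφ: φ̇ = rω(d cosθ + r)/(d² + r² + 2dr cosθ).
d² + r² + 2dr cosθ = |CA|² = 0.162145 m²;  d cosθ + r = +0.38534 m.
|ω_lever| = |0.106·4.817·+0.38534| / 0.162145 = 1.2135 rad/s.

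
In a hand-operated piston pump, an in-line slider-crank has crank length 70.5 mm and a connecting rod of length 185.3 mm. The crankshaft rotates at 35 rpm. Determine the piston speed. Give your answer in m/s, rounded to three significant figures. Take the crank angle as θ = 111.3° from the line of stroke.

ω = 2π·35/60 = 3.665 rad/s
For an in-line slider-crank, x = r cosθ + √(L² − r² sin²θ), so v = −rω sinθ·[1 + r cosθ/√(L² − r² sin²θ)].
With r = 0.0705 m, L = 0.1853 m, θ = 111.3°: √(L² − r² sin²θ) = 0.17327 m.
v = −0.0705·3.665·0.93169·[1 + 0.0705·-0.36325/0.17327] = -0.20516 m/s.
|v| = 0.20516 m/s.

0.205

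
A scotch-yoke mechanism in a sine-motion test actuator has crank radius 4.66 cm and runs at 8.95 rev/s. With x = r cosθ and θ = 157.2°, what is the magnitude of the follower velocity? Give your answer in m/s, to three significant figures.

ω = 56.23 rad/s (from 8.95 rev/s).
x = r cosθ ⇒ ẋ = −rω sinθ.
|v| = rω|sinθ| = 0.0466·56.23·|sin 157.2°| = 1.0155 m/s.

1.02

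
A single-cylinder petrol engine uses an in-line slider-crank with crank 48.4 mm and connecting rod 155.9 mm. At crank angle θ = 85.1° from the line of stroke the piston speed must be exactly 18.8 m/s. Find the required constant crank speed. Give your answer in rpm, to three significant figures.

3620

For an in-line slider-crank, |v_piston| = rω|sinθ|·[1 + r cosθ/√(L² − r² sin²θ)].
With r = 0.0484 m, L = 0.1559 m, θ = 85.1°: the bracketed kinematic factor |dx/dθ| = 0.049568 m.
ω = v/|dx/dθ| = 18.8/0.049568 = 379.28 rad/s.
N = 60ω/(2π) = 3621.8 rpm.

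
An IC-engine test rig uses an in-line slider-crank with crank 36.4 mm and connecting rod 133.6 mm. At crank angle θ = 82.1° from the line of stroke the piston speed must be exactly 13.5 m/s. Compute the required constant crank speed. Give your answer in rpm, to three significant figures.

For an in-line slider-crank, |v_piston| = rω|sinθ|·[1 + r cosθ/√(L² − r² sin²θ)].
With r = 0.0364 m, L = 0.1336 m, θ = 82.1°: the bracketed kinematic factor |dx/dθ| = 0.037457 m.
ω = v/|dx/dθ| = 13.5/0.037457 = 360.42 rad/s.
N = 60ω/(2π) = 3441.7 rpm.

3440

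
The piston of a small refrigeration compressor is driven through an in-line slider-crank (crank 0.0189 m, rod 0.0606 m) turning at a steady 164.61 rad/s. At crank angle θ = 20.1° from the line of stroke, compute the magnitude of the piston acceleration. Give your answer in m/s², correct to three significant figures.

605

ω = 164.6 rad/s
x(θ) = r cosθ + √(L² − r² sin²θ); with ω constant, a = ω²·d²x/dθ².
d²x/dθ² = −r cosθ − r²(cos2θ)/√u − r⁴ sin²2θ/(4u^{3/2}),  u = L² − r² sin²θ = 0.00363017 m².
Substituting r = 0.0189 m, L = 0.0606 m, θ = 20.1°: d²x/dθ² = -0.022338 m.
a = ω²·d²x/dθ² = (164.6)²·(-0.022338) = -605.28 m/s²;  |a| = 605.28 m/s².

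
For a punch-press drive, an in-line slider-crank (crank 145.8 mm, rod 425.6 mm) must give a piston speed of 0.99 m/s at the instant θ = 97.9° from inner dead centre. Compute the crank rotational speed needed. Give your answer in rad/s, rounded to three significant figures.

For an in-line slider-crank, |v_piston| = rω|sinθ|·[1 + r cosθ/√(L² − r² sin²θ)].
With r = 0.1458 m, L = 0.4256 m, θ = 97.9°: the bracketed kinematic factor |dx/dθ| = 0.13719 m.
ω = v/|dx/dθ| = 0.99/0.13719 = 7.2164 rad/s.

7.22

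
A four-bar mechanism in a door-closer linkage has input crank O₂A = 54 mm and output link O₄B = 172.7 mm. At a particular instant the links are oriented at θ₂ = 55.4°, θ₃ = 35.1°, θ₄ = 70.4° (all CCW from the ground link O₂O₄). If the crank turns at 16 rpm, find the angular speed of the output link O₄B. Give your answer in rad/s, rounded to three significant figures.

ω₂ = 1.676 rad/s (from 16 rpm).
Differentiating the loop-closure r₂e^{iθ₂}+r₃e^{iθ₃}=r₁+r₄e^{iθ₄} gives r₂ω₂e^{iθ₂}+r₃ω₃e^{iθ₃}=r₄ω₄e^{iθ₄}.
Eliminating the other unknown: ω₄ = r₂ω₂ sin(θ₂−θ₃) / [r₄ sin(θ₄−θ₃)].
Numerator sine = +0.34694; denominator sine = +0.57786.
Result = 0.054·1.676·(+0.34694) / (0.1727·(+0.57786)) = +0.31454 rad/s; magnitude 0.31454 rad/s.

0.315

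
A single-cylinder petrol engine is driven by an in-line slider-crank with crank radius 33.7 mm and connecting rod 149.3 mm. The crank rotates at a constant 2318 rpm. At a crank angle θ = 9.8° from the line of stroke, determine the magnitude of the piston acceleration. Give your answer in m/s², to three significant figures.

ω = 2π·2318/60 = 242.7 rad/s
x(θ) = r cosθ + √(L² − r² sin²θ); with ω constant, a = ω²·d²x/dθ².
d²x/dθ² = −r cosθ − r²(cos2θ)/√u − r⁴ sin²2θ/(4u^{3/2}),  u = L² − r² sin²θ = 0.0222576 m².
Substituting r = 0.0337 m, L = 0.1493 m, θ = 9.8°: d²x/dθ² = -0.04039 m.
a = ω²·d²x/dθ² = (242.7)²·(-0.04039) = -2379.9 m/s²;  |a| = 2379.9 m/s².

2380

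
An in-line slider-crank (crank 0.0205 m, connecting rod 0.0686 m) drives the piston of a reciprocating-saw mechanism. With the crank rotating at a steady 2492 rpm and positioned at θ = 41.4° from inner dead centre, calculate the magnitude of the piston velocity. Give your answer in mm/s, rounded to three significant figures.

4350

ω = 2π·2492/60 = 261 rad/s
For an in-line slider-crank, x = r cosθ + √(L² − r² sin²θ), so v = −rω sinθ·[1 + r cosθ/√(L² − r² sin²θ)].
With r = 0.0205 m, L = 0.0686 m, θ = 41.4°: √(L² − r² sin²θ) = 0.067247 m.
v = −0.0205·261·0.66131·[1 + 0.0205·0.75011/0.067247] = -4.3468 m/s.
|v| = 4.3468 m/s = 4346.8 mm/s.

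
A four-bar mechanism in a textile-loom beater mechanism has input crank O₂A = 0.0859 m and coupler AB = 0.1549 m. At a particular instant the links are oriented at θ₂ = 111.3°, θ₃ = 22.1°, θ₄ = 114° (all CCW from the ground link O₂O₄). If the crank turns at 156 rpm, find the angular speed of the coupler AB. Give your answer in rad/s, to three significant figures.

ω₂ = 16.34 rad/s (from 156 rpm).
Differentiating the loop-closure r₂e^{iθ₂}+r₃e^{iθ₃}=r₁+r₄e^{iθ₄} gives r₂ω₂e^{iθ₂}+r₃ω₃e^{iθ₃}=r₄ω₄e^{iθ₄}.
Eliminating the other unknown: ω₃ = r₂ω₂ sin(θ₄−θ₂) / [r₃ sin(θ₃−θ₄)].
Numerator sine = +0.04711; denominator sine = -0.99945.
Result = 0.0859·16.34·(+0.04711) / (0.1549·(-0.99945)) = -0.42699 rad/s; magnitude 0.42699 rad/s.

0.427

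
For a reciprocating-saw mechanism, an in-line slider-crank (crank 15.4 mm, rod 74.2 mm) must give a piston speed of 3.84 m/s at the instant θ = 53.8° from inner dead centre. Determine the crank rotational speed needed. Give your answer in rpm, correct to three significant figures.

For an in-line slider-crank, |v_piston| = rω|sinθ|·[1 + r cosθ/√(L² − r² sin²θ)].
With r = 0.0154 m, L = 0.0742 m, θ = 53.8°: the bracketed kinematic factor |dx/dθ| = 0.013972 m.
ω = v/|dx/dθ| = 3.84/0.013972 = 274.83 rad/s.
N = 60ω/(2π) = 2624.4 rpm.

2620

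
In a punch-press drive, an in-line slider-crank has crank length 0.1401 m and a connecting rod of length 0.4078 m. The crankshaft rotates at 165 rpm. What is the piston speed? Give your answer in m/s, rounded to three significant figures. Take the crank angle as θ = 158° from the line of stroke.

0.616

ω = 2π·165/60 = 17.28 rad/s
For an in-line slider-crank, x = r cosθ + √(L² − r² sin²θ), so v = −rω sinθ·[1 + r cosθ/√(L² − r² sin²θ)].
With r = 0.1401 m, L = 0.4078 m, θ = 158°: √(L² − r² sin²θ) = 0.40441 m.
v = −0.1401·17.28·0.37461·[1 + 0.1401·-0.92718/0.40441] = -0.61555 m/s.
|v| = 0.61555 m/s.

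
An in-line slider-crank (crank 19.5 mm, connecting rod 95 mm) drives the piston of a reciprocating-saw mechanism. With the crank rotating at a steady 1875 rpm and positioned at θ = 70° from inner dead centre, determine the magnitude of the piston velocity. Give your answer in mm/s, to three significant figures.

ω = 2π·1875/60 = 196.3 rad/s
For an in-line slider-crank, x = r cosθ + √(L² − r² sin²θ), so v = −rω sinθ·[1 + r cosθ/√(L² − r² sin²θ)].
With r = 0.0195 m, L = 0.095 m, θ = 70°: √(L² − r² sin²θ) = 0.093216 m.
v = −0.0195·196.3·0.93969·[1 + 0.0195·0.34202/0.093216] = -3.8553 m/s.
|v| = 3.8553 m/s = 3855.3 mm/s.

3860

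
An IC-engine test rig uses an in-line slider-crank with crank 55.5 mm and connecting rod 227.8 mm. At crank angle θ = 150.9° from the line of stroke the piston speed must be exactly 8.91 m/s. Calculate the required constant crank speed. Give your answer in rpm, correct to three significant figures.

4010

For an in-line slider-crank, |v_piston| = rω|sinθ|·[1 + r cosθ/√(L² − r² sin²θ)].
With r = 0.0555 m, L = 0.2278 m, θ = 150.9°: the bracketed kinematic factor |dx/dθ| = 0.021205 m.
ω = v/|dx/dθ| = 8.91/0.021205 = 420.19 rad/s.
N = 60ω/(2π) = 4012.5 rpm.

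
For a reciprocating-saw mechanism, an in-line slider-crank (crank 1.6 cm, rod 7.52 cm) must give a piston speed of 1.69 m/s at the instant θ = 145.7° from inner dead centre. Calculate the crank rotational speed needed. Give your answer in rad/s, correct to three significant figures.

For an in-line slider-crank, |v_piston| = rω|sinθ|·[1 + r cosθ/√(L² − r² sin²θ)].
With r = 0.016 m, L = 0.0752 m, θ = 145.7°: the bracketed kinematic factor |dx/dθ| = 0.0074201 m.
ω = v/|dx/dθ| = 1.69/0.0074201 = 227.76 rad/s.

228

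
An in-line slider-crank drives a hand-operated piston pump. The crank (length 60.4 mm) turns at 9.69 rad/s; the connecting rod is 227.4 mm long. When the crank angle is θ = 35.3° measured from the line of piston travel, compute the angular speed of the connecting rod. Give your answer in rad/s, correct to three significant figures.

2.13

ω = 9.69 rad/s
The rod makes angle φ with the slider axis where L sinφ = r sinθ; differentiating, L cosφ·φ̇ = r ω cosθ.
L cosφ = √(L² − r² sin²θ) = 0.22471 m.
|ω_rod| = r ω |cosθ| / √(L² − r² sin²θ) = 0.0604·9.69·0.81614/0.22471 = 2.1257 rad/s.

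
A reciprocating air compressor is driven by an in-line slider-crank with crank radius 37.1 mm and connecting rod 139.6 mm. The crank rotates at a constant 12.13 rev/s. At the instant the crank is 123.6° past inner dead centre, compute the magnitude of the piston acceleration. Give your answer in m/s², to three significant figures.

141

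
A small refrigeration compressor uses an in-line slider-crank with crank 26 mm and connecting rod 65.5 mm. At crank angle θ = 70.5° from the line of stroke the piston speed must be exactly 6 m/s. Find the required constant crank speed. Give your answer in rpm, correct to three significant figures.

For an in-line slider-crank, |v_piston| = rω|sinθ|·[1 + r cosθ/√(L² − r² sin²θ)].
With r = 0.026 m, L = 0.0655 m, θ = 70.5°: the bracketed kinematic factor |dx/dθ| = 0.028011 m.
ω = v/|dx/dθ| = 6/0.028011 = 214.2 rad/s.
N = 60ω/(2π) = 2045.5 rpm.

2050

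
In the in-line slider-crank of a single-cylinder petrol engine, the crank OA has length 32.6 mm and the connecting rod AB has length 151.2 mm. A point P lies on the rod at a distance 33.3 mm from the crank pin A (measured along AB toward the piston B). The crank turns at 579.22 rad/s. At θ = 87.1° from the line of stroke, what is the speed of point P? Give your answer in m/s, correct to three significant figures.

ω = 579.2 rad/s.  Crank-pin speed |V_A| = rω = 18.883 m/s, perpendicular to OA.
Rod angle: sinφ = −(r/L) sinθ ⇒ φ = -12.435°; ω_rod = −rω cosθ/√(L²−r²sin²θ) = -6.4701 rad/s.
V_P = V_A + ω_rod × AP, with AP = 0.0333 m along the rod.
Components: V_Px = −rω sinθ − a·ω_rod·sinφ = -18.905 m/s;  V_Py = rω cosθ + a·ω_rod·cosφ = +0.74493 m/s.
|V_P| = √(V_Px² + V_Py²) = 18.919 m/s.

18.9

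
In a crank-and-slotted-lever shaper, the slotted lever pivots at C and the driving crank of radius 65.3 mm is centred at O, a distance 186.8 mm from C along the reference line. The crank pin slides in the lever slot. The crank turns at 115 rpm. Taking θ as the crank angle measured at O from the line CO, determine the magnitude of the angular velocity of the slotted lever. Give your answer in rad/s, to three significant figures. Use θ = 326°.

2.92

ω = 12.04 rad/s (from 115 rpm).
Crank pin A relative to C: A = (d + r cosθ, r sinθ); lever angle φ = atan2(r sinθ, d + r cosθ).
Differentiating tanφ: φ̇ = rω(d cosθ + r)/(d² + r² + 2dr cosθ).
d² + r² + 2dr cosθ = |CA|² = 0.0593836 m²;  d cosθ + r = +0.22016 m.
|ω_lever| = |0.0653·12.04·+0.22016| / 0.0593836 = 2.9155 rad/s.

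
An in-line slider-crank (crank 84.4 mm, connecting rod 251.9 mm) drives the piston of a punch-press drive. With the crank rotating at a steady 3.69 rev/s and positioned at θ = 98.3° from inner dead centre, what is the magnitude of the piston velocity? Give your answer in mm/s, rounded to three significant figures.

1840

ω = 2π·3.69 = 23.18 rad/s
For an in-line slider-crank, x = r cosθ + √(L² − r² sin²θ), so v = −rω sinθ·[1 + r cosθ/√(L² − r² sin²θ)].
With r = 0.0844 m, L = 0.2519 m, θ = 98.3°: √(L² − r² sin²θ) = 0.23765 m.
v = −0.0844·23.18·0.98953·[1 + 0.0844·-0.14436/0.23765] = -1.837 m/s.
|v| = 1.837 m/s = 1837 mm/s.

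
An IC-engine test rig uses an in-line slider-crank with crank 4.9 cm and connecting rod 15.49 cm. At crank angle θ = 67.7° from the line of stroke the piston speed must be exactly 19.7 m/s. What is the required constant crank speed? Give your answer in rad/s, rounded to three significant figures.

386

For an in-line slider-crank, |v_piston| = rω|sinθ|·[1 + r cosθ/√(L² − r² sin²θ)].
With r = 0.049 m, L = 0.1549 m, θ = 67.7°: the bracketed kinematic factor |dx/dθ| = 0.051026 m.
ω = v/|dx/dθ| = 19.7/0.051026 = 386.08 rad/s.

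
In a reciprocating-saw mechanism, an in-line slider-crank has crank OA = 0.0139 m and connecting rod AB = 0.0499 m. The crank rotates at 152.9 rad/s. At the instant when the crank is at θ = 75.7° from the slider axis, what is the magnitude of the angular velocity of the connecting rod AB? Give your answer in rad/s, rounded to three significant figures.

ω = 152.9 rad/s
The rod makes angle φ with the slider axis where L sinφ = r sinθ; differentiating, L cosφ·φ̇ = r ω cosθ.
L cosφ = √(L² − r² sin²θ) = 0.048048 m.
|ω_rod| = r ω |cosθ| / √(L² − r² sin²θ) = 0.0139·152.9·0.24700/0.048048 = 10.926 rad/s.

10.9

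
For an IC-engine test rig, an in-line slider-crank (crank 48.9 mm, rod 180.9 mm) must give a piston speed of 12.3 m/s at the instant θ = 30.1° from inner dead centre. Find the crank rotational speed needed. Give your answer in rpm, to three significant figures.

3870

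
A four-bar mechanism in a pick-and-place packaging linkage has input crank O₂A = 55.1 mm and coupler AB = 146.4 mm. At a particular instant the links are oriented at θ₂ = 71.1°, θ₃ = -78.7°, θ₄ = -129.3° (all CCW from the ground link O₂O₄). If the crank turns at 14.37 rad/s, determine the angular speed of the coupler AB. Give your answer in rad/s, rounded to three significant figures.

2.44

ω₂ = 14.37 rad/s
Differentiating the loop-closure r₂e^{iθ₂}+r₃e^{iθ₃}=r₁+r₄e^{iθ₄} gives r₂ω₂e^{iθ₂}+r₃ω₃e^{iθ₃}=r₄ω₄e^{iθ₄}.
Eliminating the other unknown: ω₃ = r₂ω₂ sin(θ₄−θ₂) / [r₃ sin(θ₃−θ₄)].
Numerator sine = +0.34857; denominator sine = +0.77273.
Result = 0.0551·14.37·(+0.34857) / (0.1464·(+0.77273)) = +2.4397 rad/s; magnitude 2.4397 rad/s.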